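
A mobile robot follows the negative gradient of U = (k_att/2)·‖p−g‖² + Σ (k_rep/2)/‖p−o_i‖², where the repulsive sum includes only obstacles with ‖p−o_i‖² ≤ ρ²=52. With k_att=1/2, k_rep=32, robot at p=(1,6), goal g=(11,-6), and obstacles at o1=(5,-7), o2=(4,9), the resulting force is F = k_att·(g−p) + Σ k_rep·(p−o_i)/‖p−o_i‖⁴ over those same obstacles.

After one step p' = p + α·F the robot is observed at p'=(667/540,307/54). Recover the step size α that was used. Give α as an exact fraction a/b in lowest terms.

α = 1/20

F_att = 1/2·(g−p) = 1/2·(10,-12) = (5.0000,-6.0000)
o1: d²=185 > ρ²=52 → inactive
o2: d²=18 ≤ ρ²=52; F_rep = 32·(-3,-3)/18² = (-0.2963,-0.2963)
F = F_att + ΣF_rep = (4.7037,-6.2963)
Δp = p'−p = (0.2352,-0.3148); α = Δx/Fx = (127/540) / (127/27) = 1/20
check: Δy/Fy = (-17/54) / (-170/27) = 1/20 ✓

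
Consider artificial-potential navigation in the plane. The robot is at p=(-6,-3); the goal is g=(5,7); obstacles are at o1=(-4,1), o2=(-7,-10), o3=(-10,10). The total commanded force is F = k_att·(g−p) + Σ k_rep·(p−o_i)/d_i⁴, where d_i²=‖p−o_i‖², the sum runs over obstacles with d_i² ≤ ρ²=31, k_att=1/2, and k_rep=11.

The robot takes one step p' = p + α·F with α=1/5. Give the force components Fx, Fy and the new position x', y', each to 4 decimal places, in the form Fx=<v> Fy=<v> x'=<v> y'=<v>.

F_att = 1/2·(g−p) = 1/2·(11,10) = (5.5000,5.0000)
o1: d²=20 ≤ ρ²=31; F_rep = 11·(-2,-4)/20² = (-0.0550,-0.1100)
o2: d²=50 > ρ²=31 → inactive
o3: d²=185 > ρ²=31 → inactive
F = F_att + ΣF_rep = (5.4450,4.8900)
p' = p + 1/5·F = (-4.9110,-2.0220)

Fx=5.4450 Fy=4.8900 x'=-4.9110 y'=-2.0220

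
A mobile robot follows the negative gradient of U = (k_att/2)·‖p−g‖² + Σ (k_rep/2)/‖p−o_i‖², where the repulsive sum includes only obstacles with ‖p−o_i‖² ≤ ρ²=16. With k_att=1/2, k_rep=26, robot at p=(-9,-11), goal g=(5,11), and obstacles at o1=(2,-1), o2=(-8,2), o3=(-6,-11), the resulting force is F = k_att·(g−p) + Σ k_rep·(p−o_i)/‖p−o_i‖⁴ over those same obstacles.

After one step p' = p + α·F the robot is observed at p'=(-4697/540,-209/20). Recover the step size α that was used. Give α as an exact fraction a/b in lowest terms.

α = 1/20

F_att = 1/2·(g−p) = 1/2·(14,22) = (7.0000,11.0000)
o1: d²=221 > ρ²=16 → inactive
o2: d²=170 > ρ²=16 → inactive
o3: d²=9 ≤ ρ²=16; F_rep = 26·(-3,0)/9² = (-0.9630,0.0000)
F = F_att + ΣF_rep = (6.0370,11.0000)
Δp = p'−p = (0.3019,0.5500); α = Δx/Fx = (163/540) / (163/27) = 1/20
check: Δy/Fy = (11/20) / (11) = 1/20 ✓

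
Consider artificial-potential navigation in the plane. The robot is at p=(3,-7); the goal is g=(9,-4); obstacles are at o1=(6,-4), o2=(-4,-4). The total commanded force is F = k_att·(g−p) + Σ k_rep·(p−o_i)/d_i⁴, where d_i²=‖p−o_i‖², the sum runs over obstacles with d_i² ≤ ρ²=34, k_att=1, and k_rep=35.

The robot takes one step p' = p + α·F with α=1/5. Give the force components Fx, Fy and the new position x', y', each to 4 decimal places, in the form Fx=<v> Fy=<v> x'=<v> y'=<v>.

Fx=5.6759 Fy=2.6759 x'=4.1352 y'=-6.4648

F_att = 1·(g−p) = 1·(6,3) = (6.0000,3.0000)
o1: d²=18 ≤ ρ²=34; F_rep = 35·(-3,-3)/18² = (-0.3241,-0.3241)
o2: d²=58 > ρ²=34 → inactive
F = F_att + ΣF_rep = (5.6759,2.6759)
p' = p + 1/5·F = (4.1352,-6.4648)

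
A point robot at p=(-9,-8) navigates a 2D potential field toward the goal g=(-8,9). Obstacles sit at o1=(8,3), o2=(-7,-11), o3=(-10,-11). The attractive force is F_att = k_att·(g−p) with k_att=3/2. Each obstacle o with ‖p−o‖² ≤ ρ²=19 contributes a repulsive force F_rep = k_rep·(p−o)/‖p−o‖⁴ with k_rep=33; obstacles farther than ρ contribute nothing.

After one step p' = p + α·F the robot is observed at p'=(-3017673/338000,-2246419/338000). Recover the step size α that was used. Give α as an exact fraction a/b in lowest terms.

F_att = 3/2·(g−p) = 3/2·(1,17) = (1.5000,25.5000)
o1: d²=410 > ρ²=19 → inactive
o2: d²=13 ≤ ρ²=19; F_rep = 33·(-2,3)/13² = (-0.3905,0.5858)
o3: d²=10 ≤ ρ²=19; F_rep = 33·(1,3)/10² = (0.3300,0.9900)
F = F_att + ΣF_rep = (1.4395,27.0758)
Δp = p'−p = (0.0720,1.3538); α = Δx/Fx = (24327/338000) / (24327/16900) = 1/20
check: Δy/Fy = (457581/338000) / (457581/16900) = 1/20 ✓

α = 1/20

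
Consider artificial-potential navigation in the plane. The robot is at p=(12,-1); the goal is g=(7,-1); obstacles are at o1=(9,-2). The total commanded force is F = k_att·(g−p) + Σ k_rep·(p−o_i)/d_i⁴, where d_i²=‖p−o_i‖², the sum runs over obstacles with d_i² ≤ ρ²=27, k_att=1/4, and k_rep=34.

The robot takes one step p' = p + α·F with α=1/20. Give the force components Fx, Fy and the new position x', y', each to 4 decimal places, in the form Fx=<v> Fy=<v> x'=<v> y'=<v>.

Fx=-0.2300 Fy=0.3400 x'=11.9885 y'=-0.9830

F_att = 1/4·(g−p) = 1/4·(-5,0) = (-1.2500,0.0000)
o1: d²=10 ≤ ρ²=27; F_rep = 34·(3,1)/10² = (1.0200,0.3400)
F = F_att + ΣF_rep = (-0.2300,0.3400)
p' = p + 1/20·F = (11.9885,-0.9830)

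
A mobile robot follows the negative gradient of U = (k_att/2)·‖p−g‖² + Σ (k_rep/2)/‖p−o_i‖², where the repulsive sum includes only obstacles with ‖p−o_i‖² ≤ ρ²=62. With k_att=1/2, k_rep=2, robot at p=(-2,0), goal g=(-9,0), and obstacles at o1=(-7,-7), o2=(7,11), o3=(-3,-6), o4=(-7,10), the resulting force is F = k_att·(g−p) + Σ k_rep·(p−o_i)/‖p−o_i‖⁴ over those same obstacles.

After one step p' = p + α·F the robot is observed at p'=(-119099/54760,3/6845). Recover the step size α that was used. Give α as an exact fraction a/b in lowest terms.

F_att = 1/2·(g−p) = 1/2·(-7,0) = (-3.5000,0.0000)
o1: d²=74 > ρ²=62 → inactive
o2: d²=202 > ρ²=62 → inactive
o3: d²=37 ≤ ρ²=62; F_rep = 2·(1,6)/37² = (0.0015,0.0088)
o4: d²=125 > ρ²=62 → inactive
F = F_att + ΣF_rep = (-3.4985,0.0088)
Δp = p'−p = (-0.1749,0.0004); α = Δx/Fx = (-9579/54760) / (-9579/2738) = 1/20
check: Δy/Fy = (3/6845) / (12/1369) = 1/20 ✓

α = 1/20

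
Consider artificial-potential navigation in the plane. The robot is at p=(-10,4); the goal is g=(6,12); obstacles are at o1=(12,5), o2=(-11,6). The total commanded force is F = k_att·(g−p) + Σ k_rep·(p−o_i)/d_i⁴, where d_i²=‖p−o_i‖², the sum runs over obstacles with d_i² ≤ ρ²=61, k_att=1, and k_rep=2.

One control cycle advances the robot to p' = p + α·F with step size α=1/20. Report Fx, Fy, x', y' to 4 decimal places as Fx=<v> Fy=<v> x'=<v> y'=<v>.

Fx=16.0800 Fy=7.8400 x'=-9.1960 y'=4.3920

F_att = 1·(g−p) = 1·(16,8) = (16.0000,8.0000)
o1: d²=485 > ρ²=61 → inactive
o2: d²=5 ≤ ρ²=61; F_rep = 2·(1,-2)/5² = (0.0800,-0.1600)
F = F_att + ΣF_rep = (16.0800,7.8400)
p' = p + 1/20·F = (-9.1960,4.3920)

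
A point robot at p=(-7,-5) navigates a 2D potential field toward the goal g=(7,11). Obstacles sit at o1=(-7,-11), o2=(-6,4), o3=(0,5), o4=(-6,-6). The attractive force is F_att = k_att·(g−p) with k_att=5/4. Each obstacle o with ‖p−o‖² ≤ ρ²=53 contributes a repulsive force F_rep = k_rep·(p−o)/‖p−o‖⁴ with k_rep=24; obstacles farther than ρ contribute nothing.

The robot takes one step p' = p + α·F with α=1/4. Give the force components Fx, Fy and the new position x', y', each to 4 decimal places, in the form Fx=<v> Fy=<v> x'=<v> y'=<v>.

Fx=11.5000 Fy=26.1111 x'=-4.1250 y'=1.5278

F_att = 5/4·(g−p) = 5/4·(14,16) = (17.5000,20.0000)
o1: d²=36 ≤ ρ²=53; F_rep = 24·(0,6)/36² = (0.0000,0.1111)
o2: d²=82 > ρ²=53 → inactive
o3: d²=149 > ρ²=53 → inactive
o4: d²=2 ≤ ρ²=53; F_rep = 24·(-1,1)/2² = (-6.0000,6.0000)
F = F_att + ΣF_rep = (11.5000,26.1111)
p' = p + 1/4·F = (-4.1250,1.5278)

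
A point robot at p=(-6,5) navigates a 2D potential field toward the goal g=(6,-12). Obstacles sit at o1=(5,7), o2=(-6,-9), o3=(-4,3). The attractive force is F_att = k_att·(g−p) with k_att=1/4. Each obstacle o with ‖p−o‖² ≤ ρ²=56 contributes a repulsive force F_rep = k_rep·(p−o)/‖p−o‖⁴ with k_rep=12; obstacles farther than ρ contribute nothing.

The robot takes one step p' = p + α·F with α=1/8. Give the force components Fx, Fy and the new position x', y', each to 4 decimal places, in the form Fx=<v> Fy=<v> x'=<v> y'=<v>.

F_att = 1/4·(g−p) = 1/4·(12,-17) = (3.0000,-4.2500)
o1: d²=125 > ρ²=56 → inactive
o2: d²=196 > ρ²=56 → inactive
o3: d²=8 ≤ ρ²=56; F_rep = 12·(-2,2)/8² = (-0.3750,0.3750)
F = F_att + ΣF_rep = (2.6250,-3.8750)
p' = p + 1/8·F = (-5.6719,4.5156)

Fx=2.6250 Fy=-3.8750 x'=-5.6719 y'=4.5156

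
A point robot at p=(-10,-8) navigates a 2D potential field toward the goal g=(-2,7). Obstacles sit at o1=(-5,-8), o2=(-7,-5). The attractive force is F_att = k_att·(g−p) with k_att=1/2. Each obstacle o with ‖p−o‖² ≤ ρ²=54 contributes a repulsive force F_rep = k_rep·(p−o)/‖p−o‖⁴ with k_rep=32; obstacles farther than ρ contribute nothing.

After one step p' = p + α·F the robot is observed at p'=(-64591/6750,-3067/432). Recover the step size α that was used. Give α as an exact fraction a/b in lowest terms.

α = 1/8

F_att = 1/2·(g−p) = 1/2·(8,15) = (4.0000,7.5000)
o1: d²=25 ≤ ρ²=54; F_rep = 32·(-5,0)/25² = (-0.2560,0.0000)
o2: d²=18 ≤ ρ²=54; F_rep = 32·(-3,-3)/18² = (-0.2963,-0.2963)
F = F_att + ΣF_rep = (3.4477,7.2037)
Δp = p'−p = (0.4310,0.9005); α = Δx/Fx = (2909/6750) / (11636/3375) = 1/8
check: Δy/Fy = (389/432) / (389/54) = 1/8 ✓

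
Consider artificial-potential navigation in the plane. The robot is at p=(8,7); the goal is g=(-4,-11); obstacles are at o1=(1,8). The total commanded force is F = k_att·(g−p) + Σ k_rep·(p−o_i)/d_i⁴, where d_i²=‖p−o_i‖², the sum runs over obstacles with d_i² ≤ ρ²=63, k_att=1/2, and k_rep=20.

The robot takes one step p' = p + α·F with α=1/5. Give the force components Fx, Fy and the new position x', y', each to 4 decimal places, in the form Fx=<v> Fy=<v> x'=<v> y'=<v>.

Fx=-5.9440 Fy=-9.0080 x'=6.8112 y'=5.1984

F_att = 1/2·(g−p) = 1/2·(-12,-18) = (-6.0000,-9.0000)
o1: d²=50 ≤ ρ²=63; F_rep = 20·(7,-1)/50² = (0.0560,-0.0080)
F = F_att + ΣF_rep = (-5.9440,-9.0080)
p' = p + 1/5·F = (6.8112,5.1984)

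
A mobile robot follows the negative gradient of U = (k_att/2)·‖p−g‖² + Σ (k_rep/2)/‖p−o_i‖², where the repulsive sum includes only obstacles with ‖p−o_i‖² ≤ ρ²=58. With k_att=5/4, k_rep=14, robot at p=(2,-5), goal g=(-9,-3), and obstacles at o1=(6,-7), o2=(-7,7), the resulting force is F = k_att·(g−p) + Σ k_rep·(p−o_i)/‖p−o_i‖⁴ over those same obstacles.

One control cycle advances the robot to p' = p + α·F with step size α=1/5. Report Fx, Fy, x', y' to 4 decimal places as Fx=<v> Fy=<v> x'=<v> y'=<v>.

F_att = 5/4·(g−p) = 5/4·(-11,2) = (-13.7500,2.5000)
o1: d²=20 ≤ ρ²=58; F_rep = 14·(-4,2)/20² = (-0.1400,0.0700)
o2: d²=225 > ρ²=58 → inactive
F = F_att + ΣF_rep = (-13.8900,2.5700)
p' = p + 1/5·F = (-0.7780,-4.4860)

Fx=-13.8900 Fy=2.5700 x'=-0.7780 y'=-4.4860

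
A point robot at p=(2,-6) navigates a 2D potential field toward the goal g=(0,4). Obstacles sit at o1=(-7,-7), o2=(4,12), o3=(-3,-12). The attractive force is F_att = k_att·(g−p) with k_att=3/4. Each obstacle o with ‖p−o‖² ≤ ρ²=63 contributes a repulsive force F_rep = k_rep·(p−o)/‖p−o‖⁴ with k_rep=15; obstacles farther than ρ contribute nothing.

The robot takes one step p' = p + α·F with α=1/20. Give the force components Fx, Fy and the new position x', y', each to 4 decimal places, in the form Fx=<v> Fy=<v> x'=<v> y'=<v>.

Fx=-1.4798 Fy=7.5242 x'=1.9260 y'=-5.6238

F_att = 3/4·(g−p) = 3/4·(-2,10) = (-1.5000,7.5000)
o1: d²=82 > ρ²=63 → inactive
o2: d²=328 > ρ²=63 → inactive
o3: d²=61 ≤ ρ²=63; F_rep = 15·(5,6)/61² = (0.0202,0.0242)
F = F_att + ΣF_rep = (-1.4798,7.5242)
p' = p + 1/20·F = (1.9260,-5.6238)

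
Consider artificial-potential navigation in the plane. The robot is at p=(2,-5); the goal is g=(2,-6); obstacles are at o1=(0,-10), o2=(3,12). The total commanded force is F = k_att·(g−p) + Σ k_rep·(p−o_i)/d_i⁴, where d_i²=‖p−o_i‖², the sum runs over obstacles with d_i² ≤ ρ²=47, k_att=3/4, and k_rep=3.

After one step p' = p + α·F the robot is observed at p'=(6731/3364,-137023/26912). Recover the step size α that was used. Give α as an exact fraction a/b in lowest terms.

α = 1/8

F_att = 3/4·(g−p) = 3/4·(0,-1) = (0.0000,-0.7500)
o1: d²=29 ≤ ρ²=47; F_rep = 3·(2,5)/29² = (0.0071,0.0178)
o2: d²=290 > ρ²=47 → inactive
F = F_att + ΣF_rep = (0.0071,-0.7322)
Δp = p'−p = (0.0009,-0.0915); α = Δx/Fx = (3/3364) / (6/841) = 1/8
check: Δy/Fy = (-2463/26912) / (-2463/3364) = 1/8 ✓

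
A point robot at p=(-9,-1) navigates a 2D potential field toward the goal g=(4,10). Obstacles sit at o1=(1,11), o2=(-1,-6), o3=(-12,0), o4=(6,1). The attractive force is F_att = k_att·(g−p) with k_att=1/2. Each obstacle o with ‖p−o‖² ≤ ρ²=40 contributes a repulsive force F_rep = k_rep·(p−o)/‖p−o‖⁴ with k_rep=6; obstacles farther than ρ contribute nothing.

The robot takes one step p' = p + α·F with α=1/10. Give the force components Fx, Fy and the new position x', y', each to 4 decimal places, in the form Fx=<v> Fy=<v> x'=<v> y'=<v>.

F_att = 1/2·(g−p) = 1/2·(13,11) = (6.5000,5.5000)
o1: d²=244 > ρ²=40 → inactive
o2: d²=89 > ρ²=40 → inactive
o3: d²=10 ≤ ρ²=40; F_rep = 6·(3,-1)/10² = (0.1800,-0.0600)
o4: d²=229 > ρ²=40 → inactive
F = F_att + ΣF_rep = (6.6800,5.4400)
p' = p + 1/10·F = (-8.3320,-0.4560)

Fx=6.6800 Fy=5.4400 x'=-8.3320 y'=-0.4560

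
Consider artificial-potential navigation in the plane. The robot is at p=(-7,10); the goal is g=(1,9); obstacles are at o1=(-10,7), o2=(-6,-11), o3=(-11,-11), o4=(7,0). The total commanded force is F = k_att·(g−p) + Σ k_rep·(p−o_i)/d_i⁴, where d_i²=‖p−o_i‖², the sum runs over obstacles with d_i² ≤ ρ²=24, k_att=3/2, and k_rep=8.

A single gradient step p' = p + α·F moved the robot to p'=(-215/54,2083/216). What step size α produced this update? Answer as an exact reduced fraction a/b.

α = 1/4

F_att = 3/2·(g−p) = 3/2·(8,-1) = (12.0000,-1.5000)
o1: d²=18 ≤ ρ²=24; F_rep = 8·(3,3)/18² = (0.0741,0.0741)
o2: d²=442 > ρ²=24 → inactive
o3: d²=457 > ρ²=24 → inactive
o4: d²=296 > ρ²=24 → inactive
F = F_att + ΣF_rep = (12.0741,-1.4259)
Δp = p'−p = (3.0185,-0.3565); α = Δx/Fx = (163/54) / (326/27) = 1/4
check: Δy/Fy = (-77/216) / (-77/54) = 1/4 ✓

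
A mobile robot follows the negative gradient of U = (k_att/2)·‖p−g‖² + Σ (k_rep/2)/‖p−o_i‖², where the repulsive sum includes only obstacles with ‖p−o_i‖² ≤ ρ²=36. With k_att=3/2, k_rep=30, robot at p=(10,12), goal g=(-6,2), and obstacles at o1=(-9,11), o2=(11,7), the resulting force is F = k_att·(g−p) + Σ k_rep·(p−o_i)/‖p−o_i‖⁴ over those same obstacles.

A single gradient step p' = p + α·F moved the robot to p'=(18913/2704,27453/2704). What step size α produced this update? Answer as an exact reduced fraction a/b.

α = 1/8

F_att = 3/2·(g−p) = 3/2·(-16,-10) = (-24.0000,-15.0000)
o1: d²=362 > ρ²=36 → inactive
o2: d²=26 ≤ ρ²=36; F_rep = 30·(-1,5)/26² = (-0.0444,0.2219)
F = F_att + ΣF_rep = (-24.0444,-14.7781)
Δp = p'−p = (-3.0055,-1.8473); α = Δx/Fx = (-8127/2704) / (-8127/338) = 1/8
check: Δy/Fy = (-4995/2704) / (-4995/338) = 1/8 ✓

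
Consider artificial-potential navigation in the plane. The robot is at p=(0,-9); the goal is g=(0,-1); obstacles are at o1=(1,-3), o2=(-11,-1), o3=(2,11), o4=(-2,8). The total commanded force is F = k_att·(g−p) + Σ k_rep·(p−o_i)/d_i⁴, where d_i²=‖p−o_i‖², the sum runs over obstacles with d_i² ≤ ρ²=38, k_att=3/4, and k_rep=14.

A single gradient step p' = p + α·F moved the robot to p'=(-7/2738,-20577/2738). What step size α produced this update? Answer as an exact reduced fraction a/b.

F_att = 3/4·(g−p) = 3/4·(0,8) = (0.0000,6.0000)
o1: d²=37 ≤ ρ²=38; F_rep = 14·(-1,-6)/37² = (-0.0102,-0.0614)
o2: d²=185 > ρ²=38 → inactive
o3: d²=404 > ρ²=38 → inactive
o4: d²=293 > ρ²=38 → inactive
F = F_att + ΣF_rep = (-0.0102,5.9386)
Δp = p'−p = (-0.0026,1.4847); α = Δx/Fx = (-7/2738) / (-14/1369) = 1/4
check: Δy/Fy = (4065/2738) / (8130/1369) = 1/4 ✓

α = 1/4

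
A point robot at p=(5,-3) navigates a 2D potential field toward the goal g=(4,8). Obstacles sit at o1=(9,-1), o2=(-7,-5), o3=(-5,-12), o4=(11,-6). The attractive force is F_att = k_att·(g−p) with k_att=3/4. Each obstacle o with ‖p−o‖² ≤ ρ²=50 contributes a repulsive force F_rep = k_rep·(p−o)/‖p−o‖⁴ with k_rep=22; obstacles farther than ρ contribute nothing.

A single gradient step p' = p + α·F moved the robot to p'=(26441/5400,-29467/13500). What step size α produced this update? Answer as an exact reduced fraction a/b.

α = 1/10

F_att = 3/4·(g−p) = 3/4·(-1,11) = (-0.7500,8.2500)
o1: d²=20 ≤ ρ²=50; F_rep = 22·(-4,-2)/20² = (-0.2200,-0.1100)
o2: d²=148 > ρ²=50 → inactive
o3: d²=181 > ρ²=50 → inactive
o4: d²=45 ≤ ρ²=50; F_rep = 22·(-6,3)/45² = (-0.0652,0.0326)
F = F_att + ΣF_rep = (-1.0352,8.1726)
Δp = p'−p = (-0.1035,0.8173); α = Δx/Fx = (-559/5400) / (-559/540) = 1/10
check: Δy/Fy = (11033/13500) / (11033/1350) = 1/10 ✓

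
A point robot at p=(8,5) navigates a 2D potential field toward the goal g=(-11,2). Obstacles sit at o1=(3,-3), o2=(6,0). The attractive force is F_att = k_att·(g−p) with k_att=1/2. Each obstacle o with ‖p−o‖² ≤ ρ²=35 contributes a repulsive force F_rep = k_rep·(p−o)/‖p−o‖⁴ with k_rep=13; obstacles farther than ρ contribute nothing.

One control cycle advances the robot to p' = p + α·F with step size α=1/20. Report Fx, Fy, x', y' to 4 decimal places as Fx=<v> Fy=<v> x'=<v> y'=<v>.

F_att = 1/2·(g−p) = 1/2·(-19,-3) = (-9.5000,-1.5000)
o1: d²=89 > ρ²=35 → inactive
o2: d²=29 ≤ ρ²=35; F_rep = 13·(2,5)/29² = (0.0309,0.0773)
F = F_att + ΣF_rep = (-9.4691,-1.4227)
p' = p + 1/20·F = (7.5265,4.9289)

Fx=-9.4691 Fy=-1.4227 x'=7.5265 y'=4.9289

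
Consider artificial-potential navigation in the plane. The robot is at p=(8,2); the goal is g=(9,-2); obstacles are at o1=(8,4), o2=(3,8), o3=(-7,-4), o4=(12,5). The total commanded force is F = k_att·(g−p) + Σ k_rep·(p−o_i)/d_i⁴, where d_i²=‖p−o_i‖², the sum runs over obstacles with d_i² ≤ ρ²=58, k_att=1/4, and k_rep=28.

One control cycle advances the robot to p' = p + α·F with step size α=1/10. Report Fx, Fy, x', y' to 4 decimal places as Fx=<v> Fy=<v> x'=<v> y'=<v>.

F_att = 1/4·(g−p) = 1/4·(1,-4) = (0.2500,-1.0000)
o1: d²=4 ≤ ρ²=58; F_rep = 28·(0,-2)/4² = (0.0000,-3.5000)
o2: d²=61 > ρ²=58 → inactive
o3: d²=261 > ρ²=58 → inactive
o4: d²=25 ≤ ρ²=58; F_rep = 28·(-4,-3)/25² = (-0.1792,-0.1344)
F = F_att + ΣF_rep = (0.0708,-4.6344)
p' = p + 1/10·F = (8.0071,1.5366)

Fx=0.0708 Fy=-4.6344 x'=8.0071 y'=1.5366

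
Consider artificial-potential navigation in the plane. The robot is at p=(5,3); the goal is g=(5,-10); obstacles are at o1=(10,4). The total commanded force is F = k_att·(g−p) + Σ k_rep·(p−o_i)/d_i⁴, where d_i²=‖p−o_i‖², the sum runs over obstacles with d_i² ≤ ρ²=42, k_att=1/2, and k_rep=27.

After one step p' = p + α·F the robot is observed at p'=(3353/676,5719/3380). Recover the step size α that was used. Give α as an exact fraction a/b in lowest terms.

F_att = 1/2·(g−p) = 1/2·(0,-13) = (0.0000,-6.5000)
o1: d²=26 ≤ ρ²=42; F_rep = 27·(-5,-1)/26² = (-0.1997,-0.0399)
F = F_att + ΣF_rep = (-0.1997,-6.5399)
Δp = p'−p = (-0.0399,-1.3080); α = Δx/Fx = (-27/676) / (-135/676) = 1/5
check: Δy/Fy = (-4421/3380) / (-4421/676) = 1/5 ✓

α = 1/5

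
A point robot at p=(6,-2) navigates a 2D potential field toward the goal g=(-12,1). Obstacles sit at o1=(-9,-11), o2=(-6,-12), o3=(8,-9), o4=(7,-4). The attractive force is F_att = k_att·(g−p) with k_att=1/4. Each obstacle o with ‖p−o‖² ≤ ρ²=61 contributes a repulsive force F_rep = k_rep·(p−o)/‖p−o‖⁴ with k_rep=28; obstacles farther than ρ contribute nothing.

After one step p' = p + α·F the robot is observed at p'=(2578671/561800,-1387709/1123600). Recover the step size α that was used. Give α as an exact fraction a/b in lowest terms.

α = 1/4

F_att = 1/4·(g−p) = 1/4·(-18,3) = (-4.5000,0.7500)
o1: d²=306 > ρ²=61 → inactive
o2: d²=244 > ρ²=61 → inactive
o3: d²=53 ≤ ρ²=61; F_rep = 28·(-2,7)/53² = (-0.0199,0.0698)
o4: d²=5 ≤ ρ²=61; F_rep = 28·(-1,2)/5² = (-1.1200,2.2400)
F = F_att + ΣF_rep = (-5.6399,3.0598)
Δp = p'−p = (-1.4100,0.7649); α = Δx/Fx = (-792129/561800) / (-792129/140450) = 1/4
check: Δy/Fy = (859491/1123600) / (859491/280900) = 1/4 ✓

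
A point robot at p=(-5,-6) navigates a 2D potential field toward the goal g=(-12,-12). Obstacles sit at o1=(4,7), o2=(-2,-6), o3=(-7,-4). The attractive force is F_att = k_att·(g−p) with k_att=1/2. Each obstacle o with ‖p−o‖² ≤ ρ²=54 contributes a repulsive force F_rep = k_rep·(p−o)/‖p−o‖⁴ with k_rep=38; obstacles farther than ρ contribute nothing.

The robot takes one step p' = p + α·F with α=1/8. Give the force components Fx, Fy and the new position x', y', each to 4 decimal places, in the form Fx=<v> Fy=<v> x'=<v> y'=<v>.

Fx=-3.7199 Fy=-4.1875 x'=-5.4650 y'=-6.5234

F_att = 1/2·(g−p) = 1/2·(-7,-6) = (-3.5000,-3.0000)
o1: d²=250 > ρ²=54 → inactive
o2: d²=9 ≤ ρ²=54; F_rep = 38·(-3,0)/9² = (-1.4074,0.0000)
o3: d²=8 ≤ ρ²=54; F_rep = 38·(2,-2)/8² = (1.1875,-1.1875)
F = F_att + ΣF_rep = (-3.7199,-4.1875)
p' = p + 1/8·F = (-5.4650,-6.5234)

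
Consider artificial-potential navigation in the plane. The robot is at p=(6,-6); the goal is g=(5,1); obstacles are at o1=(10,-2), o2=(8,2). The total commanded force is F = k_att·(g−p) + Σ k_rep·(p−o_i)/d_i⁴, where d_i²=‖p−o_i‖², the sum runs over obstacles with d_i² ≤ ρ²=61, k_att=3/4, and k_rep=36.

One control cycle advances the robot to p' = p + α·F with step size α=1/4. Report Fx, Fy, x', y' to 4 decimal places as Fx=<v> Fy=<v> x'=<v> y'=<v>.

Fx=-0.8906 Fy=5.1094 x'=5.7773 y'=-4.7227

F_att = 3/4·(g−p) = 3/4·(-1,7) = (-0.7500,5.2500)
o1: d²=32 ≤ ρ²=61; F_rep = 36·(-4,-4)/32² = (-0.1406,-0.1406)
o2: d²=68 > ρ²=61 → inactive
F = F_att + ΣF_rep = (-0.8906,5.1094)
p' = p + 1/4·F = (5.7773,-4.7227)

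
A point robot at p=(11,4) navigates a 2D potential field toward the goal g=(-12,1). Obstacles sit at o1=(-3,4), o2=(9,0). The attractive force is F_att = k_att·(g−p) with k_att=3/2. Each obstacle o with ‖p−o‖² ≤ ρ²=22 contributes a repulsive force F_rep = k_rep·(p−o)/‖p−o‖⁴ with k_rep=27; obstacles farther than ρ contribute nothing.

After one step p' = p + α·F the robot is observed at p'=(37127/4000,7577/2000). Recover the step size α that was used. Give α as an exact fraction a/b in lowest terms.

F_att = 3/2·(g−p) = 3/2·(-23,-3) = (-34.5000,-4.5000)
o1: d²=196 > ρ²=22 → inactive
o2: d²=20 ≤ ρ²=22; F_rep = 27·(2,4)/20² = (0.1350,0.2700)
F = F_att + ΣF_rep = (-34.3650,-4.2300)
Δp = p'−p = (-1.7183,-0.2115); α = Δx/Fx = (-6873/4000) / (-6873/200) = 1/20
check: Δy/Fy = (-423/2000) / (-423/100) = 1/20 ✓

α = 1/20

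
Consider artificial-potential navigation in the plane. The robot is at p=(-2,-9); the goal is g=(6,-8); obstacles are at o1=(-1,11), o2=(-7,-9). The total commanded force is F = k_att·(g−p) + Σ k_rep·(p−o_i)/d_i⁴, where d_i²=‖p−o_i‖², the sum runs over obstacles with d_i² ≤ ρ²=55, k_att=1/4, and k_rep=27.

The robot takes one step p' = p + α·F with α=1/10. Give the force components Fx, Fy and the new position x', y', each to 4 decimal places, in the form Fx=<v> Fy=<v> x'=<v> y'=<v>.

F_att = 1/4·(g−p) = 1/4·(8,1) = (2.0000,0.2500)
o1: d²=401 > ρ²=55 → inactive
o2: d²=25 ≤ ρ²=55; F_rep = 27·(5,0)/25² = (0.2160,0.0000)
F = F_att + ΣF_rep = (2.2160,0.2500)
p' = p + 1/10·F = (-1.7784,-8.9750)

Fx=2.2160 Fy=0.2500 x'=-1.7784 y'=-8.9750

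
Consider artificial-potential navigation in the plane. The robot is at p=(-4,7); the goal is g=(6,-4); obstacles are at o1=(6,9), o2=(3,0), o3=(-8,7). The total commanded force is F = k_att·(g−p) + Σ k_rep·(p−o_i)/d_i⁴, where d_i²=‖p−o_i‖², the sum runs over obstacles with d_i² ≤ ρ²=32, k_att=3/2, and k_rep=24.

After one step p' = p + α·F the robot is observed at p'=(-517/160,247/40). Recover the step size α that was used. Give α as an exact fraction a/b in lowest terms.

F_att = 3/2·(g−p) = 3/2·(10,-11) = (15.0000,-16.5000)
o1: d²=104 > ρ²=32 → inactive
o2: d²=98 > ρ²=32 → inactive
o3: d²=16 ≤ ρ²=32; F_rep = 24·(4,0)/16² = (0.3750,0.0000)
F = F_att + ΣF_rep = (15.3750,-16.5000)
Δp = p'−p = (0.7688,-0.8250); α = Δx/Fx = (123/160) / (123/8) = 1/20
check: Δy/Fy = (-33/40) / (-33/2) = 1/20 ✓

α = 1/20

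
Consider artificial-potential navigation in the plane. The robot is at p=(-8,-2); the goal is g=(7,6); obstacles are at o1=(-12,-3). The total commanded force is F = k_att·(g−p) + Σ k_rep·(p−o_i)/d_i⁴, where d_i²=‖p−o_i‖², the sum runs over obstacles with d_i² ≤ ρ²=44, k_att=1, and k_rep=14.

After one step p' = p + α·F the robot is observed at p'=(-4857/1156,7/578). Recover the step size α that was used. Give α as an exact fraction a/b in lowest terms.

F_att = 1·(g−p) = 1·(15,8) = (15.0000,8.0000)
o1: d²=17 ≤ ρ²=44; F_rep = 14·(4,1)/17² = (0.1938,0.0484)
F = F_att + ΣF_rep = (15.1938,8.0484)
Δp = p'−p = (3.7984,2.0121); α = Δx/Fx = (4391/1156) / (4391/289) = 1/4
check: Δy/Fy = (1163/578) / (2326/289) = 1/4 ✓

α = 1/4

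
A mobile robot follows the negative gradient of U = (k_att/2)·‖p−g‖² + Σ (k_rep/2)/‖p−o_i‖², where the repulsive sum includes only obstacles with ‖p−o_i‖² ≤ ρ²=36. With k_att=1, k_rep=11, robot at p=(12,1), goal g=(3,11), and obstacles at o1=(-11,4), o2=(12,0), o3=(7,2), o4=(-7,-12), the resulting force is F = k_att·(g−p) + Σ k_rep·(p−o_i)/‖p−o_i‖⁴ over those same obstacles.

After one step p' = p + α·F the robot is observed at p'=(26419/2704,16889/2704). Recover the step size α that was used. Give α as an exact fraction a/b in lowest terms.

F_att = 1·(g−p) = 1·(-9,10) = (-9.0000,10.0000)
o1: d²=538 > ρ²=36 → inactive
o2: d²=1 ≤ ρ²=36; F_rep = 11·(0,1)/1² = (0.0000,11.0000)
o3: d²=26 ≤ ρ²=36; F_rep = 11·(5,-1)/26² = (0.0814,-0.0163)
o4: d²=530 > ρ²=36 → inactive
F = F_att + ΣF_rep = (-8.9186,20.9837)
Δp = p'−p = (-2.2297,5.2459); α = Δx/Fx = (-6029/2704) / (-6029/676) = 1/4
check: Δy/Fy = (14185/2704) / (14185/676) = 1/4 ✓

α = 1/4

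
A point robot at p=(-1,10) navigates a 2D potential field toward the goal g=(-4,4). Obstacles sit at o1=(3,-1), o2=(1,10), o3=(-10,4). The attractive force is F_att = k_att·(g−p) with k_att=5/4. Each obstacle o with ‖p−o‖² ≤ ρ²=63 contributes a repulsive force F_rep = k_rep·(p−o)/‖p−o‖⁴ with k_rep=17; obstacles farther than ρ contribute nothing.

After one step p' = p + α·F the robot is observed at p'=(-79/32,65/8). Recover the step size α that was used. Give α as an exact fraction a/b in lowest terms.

F_att = 5/4·(g−p) = 5/4·(-3,-6) = (-3.7500,-7.5000)
o1: d²=137 > ρ²=63 → inactive
o2: d²=4 ≤ ρ²=63; F_rep = 17·(-2,0)/4² = (-2.1250,0.0000)
o3: d²=117 > ρ²=63 → inactive
F = F_att + ΣF_rep = (-5.8750,-7.5000)
Δp = p'−p = (-1.4688,-1.8750); α = Δx/Fx = (-47/32) / (-47/8) = 1/4
check: Δy/Fy = (-15/8) / (-15/2) = 1/4 ✓

α = 1/4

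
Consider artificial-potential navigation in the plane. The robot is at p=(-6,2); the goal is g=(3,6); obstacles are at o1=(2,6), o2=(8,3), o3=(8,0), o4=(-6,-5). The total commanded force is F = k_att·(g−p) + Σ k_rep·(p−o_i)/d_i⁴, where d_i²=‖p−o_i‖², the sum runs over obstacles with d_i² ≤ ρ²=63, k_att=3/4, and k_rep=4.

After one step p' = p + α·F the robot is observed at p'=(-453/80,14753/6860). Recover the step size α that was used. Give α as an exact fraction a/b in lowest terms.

F_att = 3/4·(g−p) = 3/4·(9,4) = (6.7500,3.0000)
o1: d²=80 > ρ²=63 → inactive
o2: d²=197 > ρ²=63 → inactive
o3: d²=200 > ρ²=63 → inactive
o4: d²=49 ≤ ρ²=63; F_rep = 4·(0,7)/49² = (0.0000,0.0117)
F = F_att + ΣF_rep = (6.7500,3.0117)
Δp = p'−p = (0.3375,0.1506); α = Δx/Fx = (27/80) / (27/4) = 1/20
check: Δy/Fy = (1033/6860) / (1033/343) = 1/20 ✓

α = 1/20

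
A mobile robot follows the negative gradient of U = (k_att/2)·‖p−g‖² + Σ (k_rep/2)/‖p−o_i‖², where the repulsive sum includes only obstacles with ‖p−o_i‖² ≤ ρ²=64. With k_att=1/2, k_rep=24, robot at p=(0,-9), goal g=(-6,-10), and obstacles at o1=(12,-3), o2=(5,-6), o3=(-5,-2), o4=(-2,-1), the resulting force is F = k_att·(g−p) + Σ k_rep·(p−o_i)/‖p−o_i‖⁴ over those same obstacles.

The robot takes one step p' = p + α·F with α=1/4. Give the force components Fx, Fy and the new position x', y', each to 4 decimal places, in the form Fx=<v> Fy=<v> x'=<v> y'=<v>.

F_att = 1/2·(g−p) = 1/2·(-6,-1) = (-3.0000,-0.5000)
o1: d²=180 > ρ²=64 → inactive
o2: d²=34 ≤ ρ²=64; F_rep = 24·(-5,-3)/34² = (-0.1038,-0.0623)
o3: d²=74 > ρ²=64 → inactive
o4: d²=68 > ρ²=64 → inactive
F = F_att + ΣF_rep = (-3.1038,-0.5623)
p' = p + 1/4·F = (-0.7760,-9.1406)

Fx=-3.1038 Fy=-0.5623 x'=-0.7760 y'=-9.1406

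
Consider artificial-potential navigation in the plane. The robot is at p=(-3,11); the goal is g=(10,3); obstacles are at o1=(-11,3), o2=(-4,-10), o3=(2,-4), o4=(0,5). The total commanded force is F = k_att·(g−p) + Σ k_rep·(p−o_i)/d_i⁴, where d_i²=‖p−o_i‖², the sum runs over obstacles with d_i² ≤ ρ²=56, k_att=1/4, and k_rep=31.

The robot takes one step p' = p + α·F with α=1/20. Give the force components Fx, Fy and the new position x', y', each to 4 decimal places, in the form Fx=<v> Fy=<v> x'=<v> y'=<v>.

F_att = 1/4·(g−p) = 1/4·(13,-8) = (3.2500,-2.0000)
o1: d²=128 > ρ²=56 → inactive
o2: d²=442 > ρ²=56 → inactive
o3: d²=250 > ρ²=56 → inactive
o4: d²=45 ≤ ρ²=56; F_rep = 31·(-3,6)/45² = (-0.0459,0.0919)
F = F_att + ΣF_rep = (3.2041,-1.9081)
p' = p + 1/20·F = (-2.8398,10.9046)

Fx=3.2041 Fy=-1.9081 x'=-2.8398 y'=10.9046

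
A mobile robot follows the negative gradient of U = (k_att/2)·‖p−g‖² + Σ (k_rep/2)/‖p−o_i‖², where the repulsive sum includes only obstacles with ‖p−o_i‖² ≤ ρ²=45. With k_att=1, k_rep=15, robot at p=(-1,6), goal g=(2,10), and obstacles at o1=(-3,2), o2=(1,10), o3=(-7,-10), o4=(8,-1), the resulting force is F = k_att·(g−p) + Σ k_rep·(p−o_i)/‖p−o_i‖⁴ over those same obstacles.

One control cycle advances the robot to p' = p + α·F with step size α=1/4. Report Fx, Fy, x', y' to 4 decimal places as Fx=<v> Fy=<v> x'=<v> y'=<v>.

F_att = 1·(g−p) = 1·(3,4) = (3.0000,4.0000)
o1: d²=20 ≤ ρ²=45; F_rep = 15·(2,4)/20² = (0.0750,0.1500)
o2: d²=20 ≤ ρ²=45; F_rep = 15·(-2,-4)/20² = (-0.0750,-0.1500)
o3: d²=292 > ρ²=45 → inactive
o4: d²=130 > ρ²=45 → inactive
F = F_att + ΣF_rep = (3.0000,4.0000)
p' = p + 1/4·F = (-0.2500,7.0000)

Fx=3.0000 Fy=4.0000 x'=-0.2500 y'=7.0000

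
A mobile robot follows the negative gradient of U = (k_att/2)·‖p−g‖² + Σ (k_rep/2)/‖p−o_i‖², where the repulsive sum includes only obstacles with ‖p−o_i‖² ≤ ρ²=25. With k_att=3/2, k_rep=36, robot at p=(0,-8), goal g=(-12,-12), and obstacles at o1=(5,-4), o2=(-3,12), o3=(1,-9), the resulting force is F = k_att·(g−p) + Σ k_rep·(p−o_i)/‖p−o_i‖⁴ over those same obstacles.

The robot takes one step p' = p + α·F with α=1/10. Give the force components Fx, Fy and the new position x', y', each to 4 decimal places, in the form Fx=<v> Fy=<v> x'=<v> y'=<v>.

Fx=-27.0000 Fy=3.0000 x'=-2.7000 y'=-7.7000

F_att = 3/2·(g−p) = 3/2·(-12,-4) = (-18.0000,-6.0000)
o1: d²=41 > ρ²=25 → inactive
o2: d²=409 > ρ²=25 → inactive
o3: d²=2 ≤ ρ²=25; F_rep = 36·(-1,1)/2² = (-9.0000,9.0000)
F = F_att + ΣF_rep = (-27.0000,3.0000)
p' = p + 1/10·F = (-2.7000,-7.7000)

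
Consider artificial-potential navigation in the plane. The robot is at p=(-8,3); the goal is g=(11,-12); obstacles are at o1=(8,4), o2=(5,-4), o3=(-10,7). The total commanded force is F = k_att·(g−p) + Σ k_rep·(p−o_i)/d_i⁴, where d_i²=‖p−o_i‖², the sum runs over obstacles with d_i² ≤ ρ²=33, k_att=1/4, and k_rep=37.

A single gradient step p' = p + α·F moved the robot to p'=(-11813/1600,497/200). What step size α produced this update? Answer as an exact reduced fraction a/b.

α = 1/8

F_att = 1/4·(g−p) = 1/4·(19,-15) = (4.7500,-3.7500)
o1: d²=257 > ρ²=33 → inactive
o2: d²=218 > ρ²=33 → inactive
o3: d²=20 ≤ ρ²=33; F_rep = 37·(2,-4)/20² = (0.1850,-0.3700)
F = F_att + ΣF_rep = (4.9350,-4.1200)
Δp = p'−p = (0.6169,-0.5150); α = Δx/Fx = (987/1600) / (987/200) = 1/8
check: Δy/Fy = (-103/200) / (-103/25) = 1/8 ✓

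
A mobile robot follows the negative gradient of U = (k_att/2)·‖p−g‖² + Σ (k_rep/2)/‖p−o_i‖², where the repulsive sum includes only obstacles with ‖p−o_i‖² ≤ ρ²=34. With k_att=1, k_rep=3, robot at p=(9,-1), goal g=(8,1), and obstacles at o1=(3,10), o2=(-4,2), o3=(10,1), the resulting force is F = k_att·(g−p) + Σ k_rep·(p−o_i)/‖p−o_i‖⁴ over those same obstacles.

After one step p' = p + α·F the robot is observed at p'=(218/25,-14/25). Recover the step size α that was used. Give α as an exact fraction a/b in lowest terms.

α = 1/4

F_att = 1·(g−p) = 1·(-1,2) = (-1.0000,2.0000)
o1: d²=157 > ρ²=34 → inactive
o2: d²=178 > ρ²=34 → inactive
o3: d²=5 ≤ ρ²=34; F_rep = 3·(-1,-2)/5² = (-0.1200,-0.2400)
F = F_att + ΣF_rep = (-1.1200,1.7600)
Δp = p'−p = (-0.2800,0.4400); α = Δx/Fx = (-7/25) / (-28/25) = 1/4
check: Δy/Fy = (11/25) / (44/25) = 1/4 ✓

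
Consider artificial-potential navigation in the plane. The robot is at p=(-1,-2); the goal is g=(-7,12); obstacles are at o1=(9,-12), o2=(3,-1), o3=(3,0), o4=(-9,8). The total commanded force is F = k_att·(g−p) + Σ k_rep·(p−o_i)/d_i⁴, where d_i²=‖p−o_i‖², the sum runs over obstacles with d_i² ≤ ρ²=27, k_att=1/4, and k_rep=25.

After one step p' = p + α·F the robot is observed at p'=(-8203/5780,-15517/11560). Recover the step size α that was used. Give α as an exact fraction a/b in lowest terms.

F_att = 1/4·(g−p) = 1/4·(-6,14) = (-1.5000,3.5000)
o1: d²=200 > ρ²=27 → inactive
o2: d²=17 ≤ ρ²=27; F_rep = 25·(-4,-1)/17² = (-0.3460,-0.0865)
o3: d²=20 ≤ ρ²=27; F_rep = 25·(-4,-2)/20² = (-0.2500,-0.1250)
o4: d²=164 > ρ²=27 → inactive
F = F_att + ΣF_rep = (-2.0960,3.2885)
Δp = p'−p = (-0.4192,0.6577); α = Δx/Fx = (-2423/5780) / (-2423/1156) = 1/5
check: Δy/Fy = (7603/11560) / (7603/2312) = 1/5 ✓

α = 1/5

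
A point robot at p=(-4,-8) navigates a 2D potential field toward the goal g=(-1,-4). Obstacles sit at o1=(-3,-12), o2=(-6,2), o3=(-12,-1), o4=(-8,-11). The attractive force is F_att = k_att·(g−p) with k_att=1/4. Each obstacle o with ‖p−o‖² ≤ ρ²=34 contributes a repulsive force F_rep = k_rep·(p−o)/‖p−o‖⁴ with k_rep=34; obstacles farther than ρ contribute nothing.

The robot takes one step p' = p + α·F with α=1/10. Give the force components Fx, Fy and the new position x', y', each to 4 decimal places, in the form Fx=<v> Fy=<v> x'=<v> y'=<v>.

F_att = 1/4·(g−p) = 1/4·(3,4) = (0.7500,1.0000)
o1: d²=17 ≤ ρ²=34; F_rep = 34·(-1,4)/17² = (-0.1176,0.4706)
o2: d²=104 > ρ²=34 → inactive
o3: d²=113 > ρ²=34 → inactive
o4: d²=25 ≤ ρ²=34; F_rep = 34·(4,3)/25² = (0.2176,0.1632)
F = F_att + ΣF_rep = (0.8500,1.6338)
p' = p + 1/10·F = (-3.9150,-7.8366)

Fx=0.8500 Fy=1.6338 x'=-3.9150 y'=-7.8366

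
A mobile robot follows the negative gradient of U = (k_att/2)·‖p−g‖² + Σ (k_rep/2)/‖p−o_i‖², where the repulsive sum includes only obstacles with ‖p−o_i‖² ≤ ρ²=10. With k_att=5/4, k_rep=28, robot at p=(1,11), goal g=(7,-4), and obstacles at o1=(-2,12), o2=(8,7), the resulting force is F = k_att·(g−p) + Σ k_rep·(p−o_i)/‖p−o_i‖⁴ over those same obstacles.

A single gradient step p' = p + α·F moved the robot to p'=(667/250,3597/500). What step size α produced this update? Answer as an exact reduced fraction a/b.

α = 1/5

F_att = 5/4·(g−p) = 5/4·(6,-15) = (7.5000,-18.7500)
o1: d²=10 ≤ ρ²=10; F_rep = 28·(3,-1)/10² = (0.8400,-0.2800)
o2: d²=65 > ρ²=10 → inactive
F = F_att + ΣF_rep = (8.3400,-19.0300)
Δp = p'−p = (1.6680,-3.8060); α = Δx/Fx = (417/250) / (417/50) = 1/5
check: Δy/Fy = (-1903/500) / (-1903/100) = 1/5 ✓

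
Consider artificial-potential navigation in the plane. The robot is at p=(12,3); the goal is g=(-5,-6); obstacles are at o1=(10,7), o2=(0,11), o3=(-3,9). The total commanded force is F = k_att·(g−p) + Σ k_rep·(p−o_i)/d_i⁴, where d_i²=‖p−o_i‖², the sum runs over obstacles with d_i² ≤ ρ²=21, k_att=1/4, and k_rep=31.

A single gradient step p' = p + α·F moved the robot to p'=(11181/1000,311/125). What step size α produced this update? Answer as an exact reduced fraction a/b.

α = 1/5

F_att = 1/4·(g−p) = 1/4·(-17,-9) = (-4.2500,-2.2500)
o1: d²=20 ≤ ρ²=21; F_rep = 31·(2,-4)/20² = (0.1550,-0.3100)
o2: d²=208 > ρ²=21 → inactive
o3: d²=261 > ρ²=21 → inactive
F = F_att + ΣF_rep = (-4.0950,-2.5600)
Δp = p'−p = (-0.8190,-0.5120); α = Δx/Fx = (-819/1000) / (-819/200) = 1/5
check: Δy/Fy = (-64/125) / (-64/25) = 1/5 ✓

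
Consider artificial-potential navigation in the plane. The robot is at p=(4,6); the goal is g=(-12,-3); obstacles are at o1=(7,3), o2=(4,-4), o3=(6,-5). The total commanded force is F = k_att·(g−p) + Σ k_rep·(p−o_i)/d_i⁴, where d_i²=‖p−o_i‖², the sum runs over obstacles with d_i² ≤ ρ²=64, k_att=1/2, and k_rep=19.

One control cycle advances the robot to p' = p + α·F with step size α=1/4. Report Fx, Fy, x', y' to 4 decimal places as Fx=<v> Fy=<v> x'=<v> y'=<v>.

Fx=-8.1759 Fy=-4.3241 x'=1.9560 y'=4.9190

F_att = 1/2·(g−p) = 1/2·(-16,-9) = (-8.0000,-4.5000)
o1: d²=18 ≤ ρ²=64; F_rep = 19·(-3,3)/18² = (-0.1759,0.1759)
o2: d²=100 > ρ²=64 → inactive
o3: d²=125 > ρ²=64 → inactive
F = F_att + ΣF_rep = (-8.1759,-4.3241)
p' = p + 1/4·F = (1.9560,4.9190)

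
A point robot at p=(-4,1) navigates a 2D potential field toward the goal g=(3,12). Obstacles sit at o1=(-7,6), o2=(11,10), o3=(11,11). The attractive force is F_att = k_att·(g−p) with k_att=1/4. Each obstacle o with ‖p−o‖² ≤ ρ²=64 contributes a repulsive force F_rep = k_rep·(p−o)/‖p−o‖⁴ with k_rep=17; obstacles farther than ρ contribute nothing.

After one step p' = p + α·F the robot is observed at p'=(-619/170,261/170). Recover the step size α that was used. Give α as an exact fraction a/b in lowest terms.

α = 1/5

F_att = 1/4·(g−p) = 1/4·(7,11) = (1.7500,2.7500)
o1: d²=34 ≤ ρ²=64; F_rep = 17·(3,-5)/34² = (0.0441,-0.0735)
o2: d²=306 > ρ²=64 → inactive
o3: d²=325 > ρ²=64 → inactive
F = F_att + ΣF_rep = (1.7941,2.6765)
Δp = p'−p = (0.3588,0.5353); α = Δx/Fx = (61/170) / (61/34) = 1/5
check: Δy/Fy = (91/170) / (91/34) = 1/5 ✓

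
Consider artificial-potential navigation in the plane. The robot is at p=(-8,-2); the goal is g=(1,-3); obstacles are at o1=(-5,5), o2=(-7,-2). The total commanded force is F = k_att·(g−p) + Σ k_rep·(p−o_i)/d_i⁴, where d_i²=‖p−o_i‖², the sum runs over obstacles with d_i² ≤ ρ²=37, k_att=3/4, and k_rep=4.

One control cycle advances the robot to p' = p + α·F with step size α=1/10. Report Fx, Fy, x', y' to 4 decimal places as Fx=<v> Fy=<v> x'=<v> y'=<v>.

Fx=2.7500 Fy=-0.7500 x'=-7.7250 y'=-2.0750

F_att = 3/4·(g−p) = 3/4·(9,-1) = (6.7500,-0.7500)
o1: d²=58 > ρ²=37 → inactive
o2: d²=1 ≤ ρ²=37; F_rep = 4·(-1,0)/1² = (-4.0000,0.0000)
F = F_att + ΣF_rep = (2.7500,-0.7500)
p' = p + 1/10·F = (-7.7250,-2.0750)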